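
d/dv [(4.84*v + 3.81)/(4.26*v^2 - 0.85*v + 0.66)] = (-20.6184*v^2 - 32.4612*v + 6.4329)/(18.1476*v^4 - 7.242*v^3 + 6.3457*v^2 - 1.122*v + 0.4356)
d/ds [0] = 0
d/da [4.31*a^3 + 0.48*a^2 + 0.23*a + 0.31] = 12.93*a^2 + 0.96*a + 0.23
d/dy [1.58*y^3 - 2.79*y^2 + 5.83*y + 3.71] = 4.74*y^2 - 5.58*y + 5.83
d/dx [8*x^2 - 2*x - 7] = 16*x - 2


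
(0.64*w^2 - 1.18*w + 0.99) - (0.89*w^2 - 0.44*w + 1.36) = -0.25*w^2 - 0.74*w - 0.37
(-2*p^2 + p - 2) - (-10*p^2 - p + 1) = 8*p^2 + 2*p - 3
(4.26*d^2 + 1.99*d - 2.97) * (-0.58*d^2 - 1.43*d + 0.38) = -2.4708*d^4 - 7.246*d^3 + 0.4957*d^2 + 5.0033*d - 1.1286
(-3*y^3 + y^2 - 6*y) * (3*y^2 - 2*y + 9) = -9*y^5 + 9*y^4 - 47*y^3 + 21*y^2 - 54*y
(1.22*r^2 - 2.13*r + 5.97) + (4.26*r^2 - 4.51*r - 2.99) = 5.48*r^2 - 6.64*r + 2.98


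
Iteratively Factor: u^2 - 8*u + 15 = (u - 5)*(u - 3)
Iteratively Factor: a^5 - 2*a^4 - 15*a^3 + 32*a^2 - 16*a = (a + 4)*(a^4 - 6*a^3 + 9*a^2 - 4*a) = (a - 1)*(a + 4)*(a^3 - 5*a^2 + 4*a) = (a - 4)*(a - 1)*(a + 4)*(a^2 - a) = a*(a - 4)*(a - 1)*(a + 4)*(a - 1)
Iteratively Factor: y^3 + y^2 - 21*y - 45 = (y + 3)*(y^2 - 2*y - 15) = (y + 3)^2*(y - 5)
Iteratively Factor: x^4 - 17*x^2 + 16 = (x + 4)*(x^3 - 4*x^2 - x + 4) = (x - 4)*(x + 4)*(x^2 - 1) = (x - 4)*(x + 1)*(x + 4)*(x - 1)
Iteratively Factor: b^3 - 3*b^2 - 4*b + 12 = (b - 3)*(b^2 - 4) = (b - 3)*(b - 2)*(b + 2)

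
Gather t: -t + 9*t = 8*t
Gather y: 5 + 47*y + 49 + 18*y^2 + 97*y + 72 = 18*y^2 + 144*y + 126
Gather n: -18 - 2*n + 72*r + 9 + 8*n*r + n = n*(8*r - 1) + 72*r - 9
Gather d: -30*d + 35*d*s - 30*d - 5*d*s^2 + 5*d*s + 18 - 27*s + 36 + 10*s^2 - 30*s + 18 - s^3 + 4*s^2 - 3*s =d*(-5*s^2 + 40*s - 60) - s^3 + 14*s^2 - 60*s + 72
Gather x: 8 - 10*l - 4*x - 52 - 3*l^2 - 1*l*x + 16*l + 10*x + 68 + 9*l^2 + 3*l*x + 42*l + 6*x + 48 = 6*l^2 + 48*l + x*(2*l + 12) + 72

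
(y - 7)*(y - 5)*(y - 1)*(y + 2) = y^4 - 11*y^3 + 21*y^2 + 59*y - 70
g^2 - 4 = (g - 2)*(g + 2)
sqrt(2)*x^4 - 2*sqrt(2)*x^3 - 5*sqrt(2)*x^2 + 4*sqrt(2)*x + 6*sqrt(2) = (x - 3)*(x - sqrt(2))*(x + sqrt(2))*(sqrt(2)*x + sqrt(2))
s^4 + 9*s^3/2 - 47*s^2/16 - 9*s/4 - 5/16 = (s - 1)*(s + 1/4)^2*(s + 5)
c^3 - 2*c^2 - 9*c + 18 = (c - 3)*(c - 2)*(c + 3)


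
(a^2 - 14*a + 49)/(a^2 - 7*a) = (a - 7)/a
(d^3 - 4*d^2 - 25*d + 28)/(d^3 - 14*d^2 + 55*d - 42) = (d + 4)/(d - 6)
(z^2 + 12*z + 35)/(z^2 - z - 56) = (z + 5)/(z - 8)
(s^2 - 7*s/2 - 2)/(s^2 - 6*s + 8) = (s + 1/2)/(s - 2)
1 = 1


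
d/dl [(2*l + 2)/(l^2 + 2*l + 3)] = 2*(-l^2 - 2*l + 1)/(l^4 + 4*l^3 + 10*l^2 + 12*l + 9)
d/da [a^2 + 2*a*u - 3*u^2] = 2*a + 2*u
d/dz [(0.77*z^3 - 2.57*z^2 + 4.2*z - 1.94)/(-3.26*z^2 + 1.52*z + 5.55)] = (-2.5102*z^4 + 2.3408*z^3 + 22.6061*z^2 - 41.1758*z + 26.2588)/(10.6276*z^4 - 9.9104*z^3 - 33.8756*z^2 + 16.872*z + 30.8025)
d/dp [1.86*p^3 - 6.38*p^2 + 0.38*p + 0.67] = 5.58*p^2 - 12.76*p + 0.38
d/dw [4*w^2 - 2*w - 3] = 8*w - 2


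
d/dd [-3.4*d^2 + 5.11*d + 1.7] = 5.11 - 6.8*d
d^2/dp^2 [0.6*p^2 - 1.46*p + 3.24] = 1.20000000000000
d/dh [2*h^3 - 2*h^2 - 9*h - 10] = 6*h^2 - 4*h - 9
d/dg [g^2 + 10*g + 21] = 2*g + 10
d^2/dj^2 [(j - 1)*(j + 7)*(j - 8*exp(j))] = -8*j^2*exp(j) - 80*j*exp(j) + 6*j - 56*exp(j) + 12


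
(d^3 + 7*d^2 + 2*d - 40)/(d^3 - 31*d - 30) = (d^2 + 2*d - 8)/(d^2 - 5*d - 6)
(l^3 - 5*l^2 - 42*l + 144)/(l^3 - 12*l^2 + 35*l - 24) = (l + 6)/(l - 1)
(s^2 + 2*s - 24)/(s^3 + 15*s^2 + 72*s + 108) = (s - 4)/(s^2 + 9*s + 18)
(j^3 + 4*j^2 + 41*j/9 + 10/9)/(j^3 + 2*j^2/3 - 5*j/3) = (3*j^2 + 7*j + 2)/(3*j*(j - 1))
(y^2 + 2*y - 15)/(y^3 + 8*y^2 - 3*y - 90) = 1/(y + 6)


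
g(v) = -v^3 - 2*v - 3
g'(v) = -3*v^2 - 2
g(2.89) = -32.92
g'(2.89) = -27.06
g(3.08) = -38.38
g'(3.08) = -30.46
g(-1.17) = 0.94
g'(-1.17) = -6.11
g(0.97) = -5.85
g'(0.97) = -4.82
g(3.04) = -37.17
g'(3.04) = -29.72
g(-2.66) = 21.14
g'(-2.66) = -23.23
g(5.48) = -178.53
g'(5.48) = -92.09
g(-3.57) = 49.64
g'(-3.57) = -40.23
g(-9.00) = 744.00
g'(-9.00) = -245.00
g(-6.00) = 225.00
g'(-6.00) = -110.00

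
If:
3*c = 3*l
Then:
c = l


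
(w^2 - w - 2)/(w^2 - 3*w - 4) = (w - 2)/(w - 4)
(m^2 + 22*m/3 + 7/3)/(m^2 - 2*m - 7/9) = 3*(m + 7)/(3*m - 7)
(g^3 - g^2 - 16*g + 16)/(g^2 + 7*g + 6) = (g^3 - g^2 - 16*g + 16)/(g^2 + 7*g + 6)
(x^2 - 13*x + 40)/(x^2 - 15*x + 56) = (x - 5)/(x - 7)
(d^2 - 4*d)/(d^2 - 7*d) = (d - 4)/(d - 7)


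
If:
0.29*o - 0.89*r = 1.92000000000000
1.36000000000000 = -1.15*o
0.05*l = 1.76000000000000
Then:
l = 35.20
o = -1.18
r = -2.54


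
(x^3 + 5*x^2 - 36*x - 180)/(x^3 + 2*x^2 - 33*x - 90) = (x + 6)/(x + 3)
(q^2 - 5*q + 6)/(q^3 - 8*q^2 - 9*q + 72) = (q - 2)/(q^2 - 5*q - 24)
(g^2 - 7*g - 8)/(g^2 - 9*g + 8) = (g + 1)/(g - 1)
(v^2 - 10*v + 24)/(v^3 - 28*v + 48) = (v - 6)/(v^2 + 4*v - 12)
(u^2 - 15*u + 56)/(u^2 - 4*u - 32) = (u - 7)/(u + 4)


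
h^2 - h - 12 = (h - 4)*(h + 3)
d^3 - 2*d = d*(d - sqrt(2))*(d + sqrt(2))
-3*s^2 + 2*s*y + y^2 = (-s + y)*(3*s + y)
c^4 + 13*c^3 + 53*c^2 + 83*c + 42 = (c + 1)*(c + 2)*(c + 3)*(c + 7)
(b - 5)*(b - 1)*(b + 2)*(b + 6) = b^4 + 2*b^3 - 31*b^2 - 32*b + 60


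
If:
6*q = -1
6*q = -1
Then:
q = -1/6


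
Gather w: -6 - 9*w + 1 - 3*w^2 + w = -3*w^2 - 8*w - 5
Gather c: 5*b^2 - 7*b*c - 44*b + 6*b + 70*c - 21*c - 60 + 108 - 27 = 5*b^2 - 38*b + c*(49 - 7*b) + 21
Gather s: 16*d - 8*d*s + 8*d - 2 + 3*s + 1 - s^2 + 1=24*d - s^2 + s*(3 - 8*d)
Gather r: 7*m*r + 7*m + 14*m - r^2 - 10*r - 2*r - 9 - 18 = 21*m - r^2 + r*(7*m - 12) - 27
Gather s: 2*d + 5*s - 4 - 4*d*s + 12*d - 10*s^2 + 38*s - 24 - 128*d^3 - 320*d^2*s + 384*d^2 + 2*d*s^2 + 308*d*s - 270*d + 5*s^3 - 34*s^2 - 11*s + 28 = -128*d^3 + 384*d^2 - 256*d + 5*s^3 + s^2*(2*d - 44) + s*(-320*d^2 + 304*d + 32)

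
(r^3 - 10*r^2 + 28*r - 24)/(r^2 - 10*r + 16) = (r^2 - 8*r + 12)/(r - 8)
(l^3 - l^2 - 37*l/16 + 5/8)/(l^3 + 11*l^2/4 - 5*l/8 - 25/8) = (4*l^2 - 9*l + 2)/(2*(2*l^2 + 3*l - 5))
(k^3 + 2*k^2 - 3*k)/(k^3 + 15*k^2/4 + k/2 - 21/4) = 4*k/(4*k + 7)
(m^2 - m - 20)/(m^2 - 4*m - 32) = (m - 5)/(m - 8)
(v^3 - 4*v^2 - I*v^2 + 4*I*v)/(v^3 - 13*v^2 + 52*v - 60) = v*(v^2 - 4*v - I*v + 4*I)/(v^3 - 13*v^2 + 52*v - 60)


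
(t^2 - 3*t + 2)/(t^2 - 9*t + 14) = (t - 1)/(t - 7)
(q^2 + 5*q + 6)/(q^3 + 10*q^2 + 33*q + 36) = (q + 2)/(q^2 + 7*q + 12)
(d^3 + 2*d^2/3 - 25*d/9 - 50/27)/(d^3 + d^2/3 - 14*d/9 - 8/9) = (9*d^2 - 25)/(3*(3*d^2 - d - 4))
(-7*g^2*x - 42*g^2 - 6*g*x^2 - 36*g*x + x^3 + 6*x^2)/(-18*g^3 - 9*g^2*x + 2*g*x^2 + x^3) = (7*g^2*x + 42*g^2 + 6*g*x^2 + 36*g*x - x^3 - 6*x^2)/(18*g^3 + 9*g^2*x - 2*g*x^2 - x^3)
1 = 1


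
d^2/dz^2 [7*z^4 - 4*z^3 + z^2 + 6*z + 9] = 84*z^2 - 24*z + 2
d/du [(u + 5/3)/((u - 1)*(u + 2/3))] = (-9*u^2 - 30*u - 1)/(9*u^4 - 6*u^3 - 11*u^2 + 4*u + 4)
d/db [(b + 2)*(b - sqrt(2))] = 2*b - sqrt(2) + 2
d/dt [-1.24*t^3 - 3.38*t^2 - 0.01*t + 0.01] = -3.72*t^2 - 6.76*t - 0.01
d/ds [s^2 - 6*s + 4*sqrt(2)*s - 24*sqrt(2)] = 2*s - 6 + 4*sqrt(2)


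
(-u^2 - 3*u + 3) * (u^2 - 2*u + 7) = -u^4 - u^3 + 2*u^2 - 27*u + 21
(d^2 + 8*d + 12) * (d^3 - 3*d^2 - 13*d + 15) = d^5 + 5*d^4 - 25*d^3 - 125*d^2 - 36*d + 180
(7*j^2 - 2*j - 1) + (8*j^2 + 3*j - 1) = 15*j^2 + j - 2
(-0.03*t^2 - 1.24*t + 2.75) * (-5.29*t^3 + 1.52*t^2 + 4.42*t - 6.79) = 0.1587*t^5 + 6.514*t^4 - 16.5649*t^3 - 1.0971*t^2 + 20.5746*t - 18.6725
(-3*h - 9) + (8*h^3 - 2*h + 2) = 8*h^3 - 5*h - 7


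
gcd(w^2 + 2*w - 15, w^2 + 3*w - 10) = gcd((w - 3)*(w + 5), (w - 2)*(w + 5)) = w + 5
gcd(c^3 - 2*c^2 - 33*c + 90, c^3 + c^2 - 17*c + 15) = c - 3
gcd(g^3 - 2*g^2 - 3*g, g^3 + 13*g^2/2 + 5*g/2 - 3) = g + 1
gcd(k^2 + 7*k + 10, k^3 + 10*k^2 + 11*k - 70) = k + 5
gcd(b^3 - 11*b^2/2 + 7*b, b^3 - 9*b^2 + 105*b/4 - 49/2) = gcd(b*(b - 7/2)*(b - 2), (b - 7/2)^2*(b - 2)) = b^2 - 11*b/2 + 7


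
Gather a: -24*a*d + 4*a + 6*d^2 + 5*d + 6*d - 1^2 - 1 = a*(4 - 24*d) + 6*d^2 + 11*d - 2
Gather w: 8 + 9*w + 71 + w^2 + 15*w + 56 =w^2 + 24*w + 135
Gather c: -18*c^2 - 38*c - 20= -18*c^2 - 38*c - 20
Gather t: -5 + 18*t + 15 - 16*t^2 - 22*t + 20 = -16*t^2 - 4*t + 30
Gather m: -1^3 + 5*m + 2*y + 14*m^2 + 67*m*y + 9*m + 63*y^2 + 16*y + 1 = 14*m^2 + m*(67*y + 14) + 63*y^2 + 18*y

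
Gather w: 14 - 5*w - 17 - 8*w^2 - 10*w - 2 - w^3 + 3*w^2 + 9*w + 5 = -w^3 - 5*w^2 - 6*w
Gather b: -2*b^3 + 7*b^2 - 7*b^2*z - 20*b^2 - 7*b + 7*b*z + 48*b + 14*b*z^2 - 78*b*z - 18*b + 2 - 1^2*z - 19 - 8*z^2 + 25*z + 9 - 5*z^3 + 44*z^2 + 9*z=-2*b^3 + b^2*(-7*z - 13) + b*(14*z^2 - 71*z + 23) - 5*z^3 + 36*z^2 + 33*z - 8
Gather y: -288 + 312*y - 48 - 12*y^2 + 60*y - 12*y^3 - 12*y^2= -12*y^3 - 24*y^2 + 372*y - 336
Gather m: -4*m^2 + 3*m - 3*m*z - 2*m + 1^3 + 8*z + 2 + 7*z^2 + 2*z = -4*m^2 + m*(1 - 3*z) + 7*z^2 + 10*z + 3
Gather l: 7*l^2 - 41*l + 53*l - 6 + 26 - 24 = 7*l^2 + 12*l - 4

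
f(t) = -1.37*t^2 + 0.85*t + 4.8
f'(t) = 0.85 - 2.74*t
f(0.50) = 4.88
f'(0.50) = -0.52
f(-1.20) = 1.81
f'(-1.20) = 4.14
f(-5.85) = -47.06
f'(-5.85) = 16.88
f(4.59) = -20.16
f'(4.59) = -11.73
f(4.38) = -17.76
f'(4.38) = -11.15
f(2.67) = -2.70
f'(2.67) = -6.47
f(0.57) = 4.84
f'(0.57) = -0.71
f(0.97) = 4.34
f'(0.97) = -1.81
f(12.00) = -182.28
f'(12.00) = -32.03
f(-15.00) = -316.20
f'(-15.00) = 41.95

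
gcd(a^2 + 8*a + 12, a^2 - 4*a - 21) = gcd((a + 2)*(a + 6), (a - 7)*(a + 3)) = 1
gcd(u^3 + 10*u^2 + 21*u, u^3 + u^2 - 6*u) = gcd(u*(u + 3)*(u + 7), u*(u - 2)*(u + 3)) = u^2 + 3*u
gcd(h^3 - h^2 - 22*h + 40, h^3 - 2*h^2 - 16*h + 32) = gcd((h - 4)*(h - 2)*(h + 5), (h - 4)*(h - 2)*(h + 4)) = h^2 - 6*h + 8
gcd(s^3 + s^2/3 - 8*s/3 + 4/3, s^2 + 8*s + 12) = s + 2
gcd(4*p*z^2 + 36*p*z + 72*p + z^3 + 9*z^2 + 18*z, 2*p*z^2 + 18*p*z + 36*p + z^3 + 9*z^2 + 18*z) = z^2 + 9*z + 18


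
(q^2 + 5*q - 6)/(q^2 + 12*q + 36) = (q - 1)/(q + 6)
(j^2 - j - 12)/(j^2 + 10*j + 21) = (j - 4)/(j + 7)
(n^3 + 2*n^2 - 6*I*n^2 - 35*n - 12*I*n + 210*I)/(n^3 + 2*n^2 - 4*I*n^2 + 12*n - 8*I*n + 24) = (n^2 + 2*n - 35)/(n^2 + 2*n*(1 + I) + 4*I)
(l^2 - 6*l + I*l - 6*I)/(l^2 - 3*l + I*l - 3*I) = (l - 6)/(l - 3)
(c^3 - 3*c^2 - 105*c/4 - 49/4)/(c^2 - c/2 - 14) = (2*c^2 - 13*c - 7)/(2*(c - 4))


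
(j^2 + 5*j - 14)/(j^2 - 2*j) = (j + 7)/j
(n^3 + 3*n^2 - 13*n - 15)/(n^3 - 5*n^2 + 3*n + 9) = (n + 5)/(n - 3)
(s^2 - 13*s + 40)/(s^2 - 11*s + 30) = (s - 8)/(s - 6)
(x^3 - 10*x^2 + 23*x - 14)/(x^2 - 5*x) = (x^3 - 10*x^2 + 23*x - 14)/(x*(x - 5))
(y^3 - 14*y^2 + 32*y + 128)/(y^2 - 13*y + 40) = (y^2 - 6*y - 16)/(y - 5)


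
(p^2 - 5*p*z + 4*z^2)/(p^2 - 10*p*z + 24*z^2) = (-p + z)/(-p + 6*z)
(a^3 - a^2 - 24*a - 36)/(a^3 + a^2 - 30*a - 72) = (a + 2)/(a + 4)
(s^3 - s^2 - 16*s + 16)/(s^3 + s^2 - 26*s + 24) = (s + 4)/(s + 6)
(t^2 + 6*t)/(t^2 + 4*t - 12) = t/(t - 2)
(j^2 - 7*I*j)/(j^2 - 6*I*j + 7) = j/(j + I)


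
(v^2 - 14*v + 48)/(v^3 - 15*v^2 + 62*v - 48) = 1/(v - 1)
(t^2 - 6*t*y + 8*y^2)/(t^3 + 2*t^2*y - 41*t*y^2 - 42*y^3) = (t^2 - 6*t*y + 8*y^2)/(t^3 + 2*t^2*y - 41*t*y^2 - 42*y^3)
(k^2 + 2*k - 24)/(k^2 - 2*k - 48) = (k - 4)/(k - 8)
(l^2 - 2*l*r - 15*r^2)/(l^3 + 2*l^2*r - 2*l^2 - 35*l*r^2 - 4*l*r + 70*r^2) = (l + 3*r)/(l^2 + 7*l*r - 2*l - 14*r)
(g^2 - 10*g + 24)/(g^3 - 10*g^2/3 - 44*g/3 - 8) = 3*(g - 4)/(3*g^2 + 8*g + 4)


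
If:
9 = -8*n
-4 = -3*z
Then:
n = -9/8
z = 4/3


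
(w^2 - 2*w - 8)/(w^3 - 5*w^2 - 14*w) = (w - 4)/(w*(w - 7))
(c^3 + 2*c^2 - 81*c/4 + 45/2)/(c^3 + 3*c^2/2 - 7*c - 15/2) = (c^2 + 9*c/2 - 9)/(c^2 + 4*c + 3)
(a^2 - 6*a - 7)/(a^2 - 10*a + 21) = (a + 1)/(a - 3)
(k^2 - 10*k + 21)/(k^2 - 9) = (k - 7)/(k + 3)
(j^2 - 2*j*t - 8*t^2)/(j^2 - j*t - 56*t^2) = (-j^2 + 2*j*t + 8*t^2)/(-j^2 + j*t + 56*t^2)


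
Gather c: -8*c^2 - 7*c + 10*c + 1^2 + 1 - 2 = -8*c^2 + 3*c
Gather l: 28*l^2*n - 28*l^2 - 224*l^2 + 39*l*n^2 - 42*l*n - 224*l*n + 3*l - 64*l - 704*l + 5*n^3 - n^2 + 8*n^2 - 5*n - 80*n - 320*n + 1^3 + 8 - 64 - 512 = l^2*(28*n - 252) + l*(39*n^2 - 266*n - 765) + 5*n^3 + 7*n^2 - 405*n - 567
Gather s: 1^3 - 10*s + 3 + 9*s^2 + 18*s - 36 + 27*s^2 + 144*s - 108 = 36*s^2 + 152*s - 140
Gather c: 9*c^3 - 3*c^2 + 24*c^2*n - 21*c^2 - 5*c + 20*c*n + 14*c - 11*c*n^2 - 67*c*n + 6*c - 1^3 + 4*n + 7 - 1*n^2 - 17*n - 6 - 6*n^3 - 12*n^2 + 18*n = 9*c^3 + c^2*(24*n - 24) + c*(-11*n^2 - 47*n + 15) - 6*n^3 - 13*n^2 + 5*n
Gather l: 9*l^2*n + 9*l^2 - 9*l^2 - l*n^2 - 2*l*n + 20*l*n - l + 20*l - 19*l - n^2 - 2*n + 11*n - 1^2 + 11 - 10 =9*l^2*n + l*(-n^2 + 18*n) - n^2 + 9*n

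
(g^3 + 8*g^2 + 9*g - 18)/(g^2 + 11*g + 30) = (g^2 + 2*g - 3)/(g + 5)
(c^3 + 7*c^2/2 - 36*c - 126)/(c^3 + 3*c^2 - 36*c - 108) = (c + 7/2)/(c + 3)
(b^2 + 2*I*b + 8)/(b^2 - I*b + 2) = (b + 4*I)/(b + I)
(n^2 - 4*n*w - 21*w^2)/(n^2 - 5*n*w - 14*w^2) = (n + 3*w)/(n + 2*w)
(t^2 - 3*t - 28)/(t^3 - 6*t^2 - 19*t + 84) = 1/(t - 3)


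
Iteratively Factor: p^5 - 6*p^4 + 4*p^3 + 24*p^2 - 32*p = (p - 4)*(p^4 - 2*p^3 - 4*p^2 + 8*p) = (p - 4)*(p + 2)*(p^3 - 4*p^2 + 4*p) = (p - 4)*(p - 2)*(p + 2)*(p^2 - 2*p) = (p - 4)*(p - 2)^2*(p + 2)*(p)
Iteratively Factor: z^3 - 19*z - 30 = (z - 5)*(z^2 + 5*z + 6) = (z - 5)*(z + 3)*(z + 2)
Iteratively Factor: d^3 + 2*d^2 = (d + 2)*(d^2) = d*(d + 2)*(d)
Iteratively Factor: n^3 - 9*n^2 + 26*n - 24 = (n - 4)*(n^2 - 5*n + 6) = (n - 4)*(n - 2)*(n - 3)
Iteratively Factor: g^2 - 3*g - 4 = (g + 1)*(g - 4)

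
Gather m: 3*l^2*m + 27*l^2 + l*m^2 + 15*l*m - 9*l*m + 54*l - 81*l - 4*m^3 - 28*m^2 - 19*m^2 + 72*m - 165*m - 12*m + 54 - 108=27*l^2 - 27*l - 4*m^3 + m^2*(l - 47) + m*(3*l^2 + 6*l - 105) - 54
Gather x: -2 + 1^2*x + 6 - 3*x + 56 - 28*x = 60 - 30*x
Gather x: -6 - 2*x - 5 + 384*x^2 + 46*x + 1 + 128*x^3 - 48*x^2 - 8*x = 128*x^3 + 336*x^2 + 36*x - 10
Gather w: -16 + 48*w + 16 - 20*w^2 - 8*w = -20*w^2 + 40*w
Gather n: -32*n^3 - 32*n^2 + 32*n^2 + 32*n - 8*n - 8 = -32*n^3 + 24*n - 8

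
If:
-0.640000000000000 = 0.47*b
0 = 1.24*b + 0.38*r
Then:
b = -1.36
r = 4.44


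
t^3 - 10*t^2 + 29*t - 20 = (t - 5)*(t - 4)*(t - 1)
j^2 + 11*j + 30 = (j + 5)*(j + 6)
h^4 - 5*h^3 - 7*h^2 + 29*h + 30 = (h - 5)*(h - 3)*(h + 1)*(h + 2)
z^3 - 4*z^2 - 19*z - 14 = (z - 7)*(z + 1)*(z + 2)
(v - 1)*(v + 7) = v^2 + 6*v - 7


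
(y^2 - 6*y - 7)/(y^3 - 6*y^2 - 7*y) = 1/y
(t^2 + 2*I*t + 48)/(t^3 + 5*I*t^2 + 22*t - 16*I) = (t - 6*I)/(t^2 - 3*I*t - 2)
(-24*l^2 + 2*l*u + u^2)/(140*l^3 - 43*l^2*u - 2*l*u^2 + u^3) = (6*l + u)/(-35*l^2 + 2*l*u + u^2)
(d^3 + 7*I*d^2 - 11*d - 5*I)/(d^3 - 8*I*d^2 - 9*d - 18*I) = (d^2 + 6*I*d - 5)/(d^2 - 9*I*d - 18)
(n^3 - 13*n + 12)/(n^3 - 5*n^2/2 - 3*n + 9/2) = 2*(n + 4)/(2*n + 3)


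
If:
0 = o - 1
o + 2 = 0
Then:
No Solution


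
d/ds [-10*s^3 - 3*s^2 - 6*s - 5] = -30*s^2 - 6*s - 6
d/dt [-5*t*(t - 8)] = 40 - 10*t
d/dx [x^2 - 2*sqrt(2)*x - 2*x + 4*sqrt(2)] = 2*x - 2*sqrt(2) - 2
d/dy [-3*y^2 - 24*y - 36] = -6*y - 24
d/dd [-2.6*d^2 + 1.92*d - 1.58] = 1.92 - 5.2*d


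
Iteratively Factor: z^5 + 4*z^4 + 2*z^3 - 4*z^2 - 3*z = (z - 1)*(z^4 + 5*z^3 + 7*z^2 + 3*z) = (z - 1)*(z + 1)*(z^3 + 4*z^2 + 3*z) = z*(z - 1)*(z + 1)*(z^2 + 4*z + 3) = z*(z - 1)*(z + 1)^2*(z + 3)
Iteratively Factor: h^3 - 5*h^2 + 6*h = (h - 3)*(h^2 - 2*h) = h*(h - 3)*(h - 2)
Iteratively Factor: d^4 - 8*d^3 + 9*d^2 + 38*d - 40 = (d - 1)*(d^3 - 7*d^2 + 2*d + 40) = (d - 1)*(d + 2)*(d^2 - 9*d + 20) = (d - 4)*(d - 1)*(d + 2)*(d - 5)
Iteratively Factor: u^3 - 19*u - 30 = (u + 3)*(u^2 - 3*u - 10) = (u + 2)*(u + 3)*(u - 5)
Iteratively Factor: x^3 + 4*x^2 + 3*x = (x)*(x^2 + 4*x + 3) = x*(x + 3)*(x + 1)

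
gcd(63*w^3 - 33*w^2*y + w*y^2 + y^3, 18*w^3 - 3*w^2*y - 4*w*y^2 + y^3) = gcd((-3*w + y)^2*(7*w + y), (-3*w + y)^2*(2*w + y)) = 9*w^2 - 6*w*y + y^2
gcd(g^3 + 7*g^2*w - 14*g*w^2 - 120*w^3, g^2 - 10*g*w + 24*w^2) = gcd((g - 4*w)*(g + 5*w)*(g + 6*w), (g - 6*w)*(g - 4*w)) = -g + 4*w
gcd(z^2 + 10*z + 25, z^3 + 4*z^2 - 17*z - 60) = z + 5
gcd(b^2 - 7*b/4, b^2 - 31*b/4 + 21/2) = b - 7/4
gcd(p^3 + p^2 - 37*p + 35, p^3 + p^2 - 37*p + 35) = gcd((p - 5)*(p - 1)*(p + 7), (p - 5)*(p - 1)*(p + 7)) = p^3 + p^2 - 37*p + 35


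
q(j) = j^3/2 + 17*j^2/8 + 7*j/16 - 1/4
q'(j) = 3*j^2/2 + 17*j/4 + 7/16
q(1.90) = 11.68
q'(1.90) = 13.93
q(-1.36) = 1.83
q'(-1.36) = -2.57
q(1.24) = 4.51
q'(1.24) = 8.01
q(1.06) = 3.20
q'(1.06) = 6.63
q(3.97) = 66.26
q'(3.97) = 40.95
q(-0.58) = 0.11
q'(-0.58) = -1.52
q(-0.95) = 0.82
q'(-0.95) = -2.25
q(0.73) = 1.40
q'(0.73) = 4.34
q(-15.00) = -1216.19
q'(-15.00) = 274.19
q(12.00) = 1175.00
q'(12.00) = 267.44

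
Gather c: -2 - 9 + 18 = 7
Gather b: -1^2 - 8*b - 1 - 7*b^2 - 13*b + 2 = -7*b^2 - 21*b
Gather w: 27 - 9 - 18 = 0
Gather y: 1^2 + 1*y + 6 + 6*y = 7*y + 7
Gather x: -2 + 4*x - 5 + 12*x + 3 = 16*x - 4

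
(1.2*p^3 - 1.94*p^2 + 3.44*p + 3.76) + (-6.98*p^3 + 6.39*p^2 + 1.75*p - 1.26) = -5.78*p^3 + 4.45*p^2 + 5.19*p + 2.5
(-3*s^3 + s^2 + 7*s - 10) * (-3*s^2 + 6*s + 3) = 9*s^5 - 21*s^4 - 24*s^3 + 75*s^2 - 39*s - 30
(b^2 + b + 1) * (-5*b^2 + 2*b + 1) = -5*b^4 - 3*b^3 - 2*b^2 + 3*b + 1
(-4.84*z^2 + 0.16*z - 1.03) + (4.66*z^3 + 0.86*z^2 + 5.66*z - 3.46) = 4.66*z^3 - 3.98*z^2 + 5.82*z - 4.49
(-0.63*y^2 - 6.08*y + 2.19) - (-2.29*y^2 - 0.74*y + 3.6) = 1.66*y^2 - 5.34*y - 1.41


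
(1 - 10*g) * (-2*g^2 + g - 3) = 20*g^3 - 12*g^2 + 31*g - 3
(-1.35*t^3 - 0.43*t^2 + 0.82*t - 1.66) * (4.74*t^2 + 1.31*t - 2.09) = -6.399*t^5 - 3.8067*t^4 + 6.145*t^3 - 5.8955*t^2 - 3.8884*t + 3.4694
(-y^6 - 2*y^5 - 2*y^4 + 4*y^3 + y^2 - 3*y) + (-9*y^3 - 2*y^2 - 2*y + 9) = -y^6 - 2*y^5 - 2*y^4 - 5*y^3 - y^2 - 5*y + 9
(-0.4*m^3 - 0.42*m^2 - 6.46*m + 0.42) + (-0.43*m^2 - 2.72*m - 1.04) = -0.4*m^3 - 0.85*m^2 - 9.18*m - 0.62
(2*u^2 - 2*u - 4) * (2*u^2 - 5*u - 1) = 4*u^4 - 14*u^3 + 22*u + 4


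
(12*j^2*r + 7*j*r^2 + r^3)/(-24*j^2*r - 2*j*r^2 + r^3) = (3*j + r)/(-6*j + r)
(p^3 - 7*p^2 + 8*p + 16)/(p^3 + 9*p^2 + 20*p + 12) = (p^2 - 8*p + 16)/(p^2 + 8*p + 12)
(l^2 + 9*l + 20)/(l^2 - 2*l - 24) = (l + 5)/(l - 6)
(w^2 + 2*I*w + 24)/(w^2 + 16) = (w + 6*I)/(w + 4*I)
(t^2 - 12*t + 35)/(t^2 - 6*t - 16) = (-t^2 + 12*t - 35)/(-t^2 + 6*t + 16)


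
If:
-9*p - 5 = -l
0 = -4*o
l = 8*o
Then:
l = 0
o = 0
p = -5/9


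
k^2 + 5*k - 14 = (k - 2)*(k + 7)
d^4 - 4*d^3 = d^3*(d - 4)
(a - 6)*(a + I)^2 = a^3 - 6*a^2 + 2*I*a^2 - a - 12*I*a + 6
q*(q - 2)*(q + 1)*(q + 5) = q^4 + 4*q^3 - 7*q^2 - 10*q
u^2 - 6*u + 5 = (u - 5)*(u - 1)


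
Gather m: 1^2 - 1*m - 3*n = -m - 3*n + 1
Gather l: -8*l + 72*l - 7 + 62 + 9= 64*l + 64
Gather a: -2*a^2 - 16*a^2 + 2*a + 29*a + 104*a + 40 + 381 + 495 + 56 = -18*a^2 + 135*a + 972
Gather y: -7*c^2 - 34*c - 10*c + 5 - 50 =-7*c^2 - 44*c - 45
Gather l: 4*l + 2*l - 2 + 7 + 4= 6*l + 9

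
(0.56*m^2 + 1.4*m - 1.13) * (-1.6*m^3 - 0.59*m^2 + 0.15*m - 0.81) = -0.896*m^5 - 2.5704*m^4 + 1.066*m^3 + 0.4231*m^2 - 1.3035*m + 0.9153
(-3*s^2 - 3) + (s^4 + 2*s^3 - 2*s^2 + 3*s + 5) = s^4 + 2*s^3 - 5*s^2 + 3*s + 2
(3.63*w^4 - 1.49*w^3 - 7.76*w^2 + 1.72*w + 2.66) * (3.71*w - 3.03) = 13.4673*w^5 - 16.5268*w^4 - 24.2749*w^3 + 29.894*w^2 + 4.657*w - 8.0598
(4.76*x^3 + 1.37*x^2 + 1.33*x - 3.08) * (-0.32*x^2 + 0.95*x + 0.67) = -1.5232*x^5 + 4.0836*x^4 + 4.0651*x^3 + 3.167*x^2 - 2.0349*x - 2.0636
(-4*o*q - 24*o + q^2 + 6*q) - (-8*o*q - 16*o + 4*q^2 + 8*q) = 4*o*q - 8*o - 3*q^2 - 2*q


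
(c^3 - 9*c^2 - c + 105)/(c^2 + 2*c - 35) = (c^2 - 4*c - 21)/(c + 7)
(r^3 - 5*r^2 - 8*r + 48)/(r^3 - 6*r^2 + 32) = (r + 3)/(r + 2)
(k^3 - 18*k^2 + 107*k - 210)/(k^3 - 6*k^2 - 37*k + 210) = (k - 6)/(k + 6)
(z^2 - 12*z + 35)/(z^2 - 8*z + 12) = (z^2 - 12*z + 35)/(z^2 - 8*z + 12)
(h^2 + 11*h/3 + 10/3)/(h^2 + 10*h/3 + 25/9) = 3*(h + 2)/(3*h + 5)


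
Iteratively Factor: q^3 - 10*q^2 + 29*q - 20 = (q - 4)*(q^2 - 6*q + 5) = (q - 4)*(q - 1)*(q - 5)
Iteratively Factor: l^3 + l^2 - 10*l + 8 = (l - 1)*(l^2 + 2*l - 8) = (l - 2)*(l - 1)*(l + 4)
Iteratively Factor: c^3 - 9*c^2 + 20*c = (c)*(c^2 - 9*c + 20) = c*(c - 5)*(c - 4)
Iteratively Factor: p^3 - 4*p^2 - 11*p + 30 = (p - 5)*(p^2 + p - 6) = (p - 5)*(p - 2)*(p + 3)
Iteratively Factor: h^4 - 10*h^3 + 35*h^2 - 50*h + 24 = (h - 2)*(h^3 - 8*h^2 + 19*h - 12) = (h - 4)*(h - 2)*(h^2 - 4*h + 3) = (h - 4)*(h - 2)*(h - 1)*(h - 3)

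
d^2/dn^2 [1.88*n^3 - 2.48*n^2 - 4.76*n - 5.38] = 11.28*n - 4.96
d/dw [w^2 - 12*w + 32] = 2*w - 12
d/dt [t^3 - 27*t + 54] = 3*t^2 - 27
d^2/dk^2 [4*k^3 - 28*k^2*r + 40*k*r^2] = 24*k - 56*r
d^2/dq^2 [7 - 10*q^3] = -60*q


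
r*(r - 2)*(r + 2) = r^3 - 4*r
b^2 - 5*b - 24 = (b - 8)*(b + 3)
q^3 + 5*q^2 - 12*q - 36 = (q - 3)*(q + 2)*(q + 6)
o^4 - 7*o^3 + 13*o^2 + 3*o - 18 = (o - 3)^2*(o - 2)*(o + 1)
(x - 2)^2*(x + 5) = x^3 + x^2 - 16*x + 20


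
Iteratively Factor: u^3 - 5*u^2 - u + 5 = (u - 1)*(u^2 - 4*u - 5) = (u - 5)*(u - 1)*(u + 1)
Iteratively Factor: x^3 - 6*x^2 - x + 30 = (x + 2)*(x^2 - 8*x + 15) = (x - 3)*(x + 2)*(x - 5)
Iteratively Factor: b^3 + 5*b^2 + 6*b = (b + 3)*(b^2 + 2*b) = b*(b + 3)*(b + 2)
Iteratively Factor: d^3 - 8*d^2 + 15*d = (d)*(d^2 - 8*d + 15) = d*(d - 5)*(d - 3)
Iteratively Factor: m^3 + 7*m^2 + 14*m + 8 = (m + 4)*(m^2 + 3*m + 2) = (m + 1)*(m + 4)*(m + 2)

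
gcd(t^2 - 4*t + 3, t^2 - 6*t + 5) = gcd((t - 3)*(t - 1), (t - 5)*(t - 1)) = t - 1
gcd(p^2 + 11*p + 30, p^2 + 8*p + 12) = p + 6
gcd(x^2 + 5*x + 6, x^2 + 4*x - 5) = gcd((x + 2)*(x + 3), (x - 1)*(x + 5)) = 1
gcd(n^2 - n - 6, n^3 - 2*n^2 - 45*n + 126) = n - 3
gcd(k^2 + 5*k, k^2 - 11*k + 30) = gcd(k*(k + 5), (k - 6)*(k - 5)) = 1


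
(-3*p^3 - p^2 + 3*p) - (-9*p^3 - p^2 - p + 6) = 6*p^3 + 4*p - 6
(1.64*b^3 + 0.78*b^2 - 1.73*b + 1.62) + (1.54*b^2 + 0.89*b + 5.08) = 1.64*b^3 + 2.32*b^2 - 0.84*b + 6.7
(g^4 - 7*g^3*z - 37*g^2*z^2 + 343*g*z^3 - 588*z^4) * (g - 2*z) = g^5 - 9*g^4*z - 23*g^3*z^2 + 417*g^2*z^3 - 1274*g*z^4 + 1176*z^5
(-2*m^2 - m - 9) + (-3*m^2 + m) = -5*m^2 - 9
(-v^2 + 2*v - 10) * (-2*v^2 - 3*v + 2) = 2*v^4 - v^3 + 12*v^2 + 34*v - 20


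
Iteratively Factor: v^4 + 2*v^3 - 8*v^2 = (v)*(v^3 + 2*v^2 - 8*v) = v^2*(v^2 + 2*v - 8) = v^2*(v + 4)*(v - 2)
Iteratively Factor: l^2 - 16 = (l - 4)*(l + 4)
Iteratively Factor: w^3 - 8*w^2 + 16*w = (w - 4)*(w^2 - 4*w) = (w - 4)^2*(w)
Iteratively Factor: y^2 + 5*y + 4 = (y + 4)*(y + 1)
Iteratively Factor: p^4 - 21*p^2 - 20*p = (p)*(p^3 - 21*p - 20) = p*(p + 1)*(p^2 - p - 20) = p*(p - 5)*(p + 1)*(p + 4)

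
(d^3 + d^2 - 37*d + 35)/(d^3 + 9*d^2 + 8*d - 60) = (d^3 + d^2 - 37*d + 35)/(d^3 + 9*d^2 + 8*d - 60)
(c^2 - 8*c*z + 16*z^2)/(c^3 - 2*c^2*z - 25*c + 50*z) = (c^2 - 8*c*z + 16*z^2)/(c^3 - 2*c^2*z - 25*c + 50*z)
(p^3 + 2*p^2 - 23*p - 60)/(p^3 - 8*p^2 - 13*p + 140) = (p + 3)/(p - 7)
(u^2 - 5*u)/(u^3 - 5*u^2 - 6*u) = (5 - u)/(-u^2 + 5*u + 6)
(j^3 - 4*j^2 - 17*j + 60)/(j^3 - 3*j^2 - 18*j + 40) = (j - 3)/(j - 2)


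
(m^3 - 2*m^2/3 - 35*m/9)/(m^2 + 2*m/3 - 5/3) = m*(3*m - 7)/(3*(m - 1))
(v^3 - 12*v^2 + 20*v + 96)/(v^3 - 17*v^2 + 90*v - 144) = (v + 2)/(v - 3)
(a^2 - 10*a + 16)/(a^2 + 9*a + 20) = (a^2 - 10*a + 16)/(a^2 + 9*a + 20)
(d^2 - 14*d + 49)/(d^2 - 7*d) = (d - 7)/d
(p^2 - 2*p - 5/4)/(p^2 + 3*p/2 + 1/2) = (p - 5/2)/(p + 1)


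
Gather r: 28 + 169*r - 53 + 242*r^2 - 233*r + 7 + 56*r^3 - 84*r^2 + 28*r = 56*r^3 + 158*r^2 - 36*r - 18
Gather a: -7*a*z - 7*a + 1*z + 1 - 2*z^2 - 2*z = a*(-7*z - 7) - 2*z^2 - z + 1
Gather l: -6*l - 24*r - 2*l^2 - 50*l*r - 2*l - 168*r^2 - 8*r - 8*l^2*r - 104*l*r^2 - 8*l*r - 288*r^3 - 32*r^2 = l^2*(-8*r - 2) + l*(-104*r^2 - 58*r - 8) - 288*r^3 - 200*r^2 - 32*r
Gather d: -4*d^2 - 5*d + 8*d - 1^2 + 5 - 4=-4*d^2 + 3*d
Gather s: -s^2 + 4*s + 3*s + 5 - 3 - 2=-s^2 + 7*s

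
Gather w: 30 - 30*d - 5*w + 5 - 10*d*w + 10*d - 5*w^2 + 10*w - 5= -20*d - 5*w^2 + w*(5 - 10*d) + 30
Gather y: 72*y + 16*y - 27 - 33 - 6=88*y - 66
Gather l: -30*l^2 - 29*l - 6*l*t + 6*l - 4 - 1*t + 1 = -30*l^2 + l*(-6*t - 23) - t - 3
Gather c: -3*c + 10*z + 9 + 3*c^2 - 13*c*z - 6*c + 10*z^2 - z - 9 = 3*c^2 + c*(-13*z - 9) + 10*z^2 + 9*z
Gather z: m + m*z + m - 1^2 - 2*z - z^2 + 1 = 2*m - z^2 + z*(m - 2)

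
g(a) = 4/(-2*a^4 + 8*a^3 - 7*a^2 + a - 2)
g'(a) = 4*(8*a^3 - 24*a^2 + 14*a - 1)/(-2*a^4 + 8*a^3 - 7*a^2 + a - 2)^2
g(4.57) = -0.02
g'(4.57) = 0.02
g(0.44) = -1.73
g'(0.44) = 0.90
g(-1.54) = -0.07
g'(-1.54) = -0.12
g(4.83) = -0.01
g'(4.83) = 0.01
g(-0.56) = -0.63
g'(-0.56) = -1.76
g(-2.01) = -0.03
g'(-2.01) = -0.05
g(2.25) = 0.85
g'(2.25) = 0.02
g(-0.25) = -1.42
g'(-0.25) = -3.08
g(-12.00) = 0.00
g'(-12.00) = 0.00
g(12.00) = 0.00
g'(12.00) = 0.00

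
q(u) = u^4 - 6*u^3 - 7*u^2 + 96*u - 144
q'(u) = 4*u^3 - 18*u^2 - 14*u + 96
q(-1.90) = -297.48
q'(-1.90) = 30.18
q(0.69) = -82.84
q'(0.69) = 79.08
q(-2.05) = -300.87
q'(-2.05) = 14.59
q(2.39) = -3.83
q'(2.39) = 14.33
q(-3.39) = -184.07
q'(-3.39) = -219.23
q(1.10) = -53.39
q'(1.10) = 64.14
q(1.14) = -50.86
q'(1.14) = 62.57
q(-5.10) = 656.76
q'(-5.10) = -831.38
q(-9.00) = 9360.00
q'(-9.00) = -4152.00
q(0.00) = -144.00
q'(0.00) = 96.00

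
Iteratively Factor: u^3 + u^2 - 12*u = (u)*(u^2 + u - 12) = u*(u + 4)*(u - 3)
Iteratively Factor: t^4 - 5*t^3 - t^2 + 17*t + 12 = (t + 1)*(t^3 - 6*t^2 + 5*t + 12) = (t - 3)*(t + 1)*(t^2 - 3*t - 4) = (t - 4)*(t - 3)*(t + 1)*(t + 1)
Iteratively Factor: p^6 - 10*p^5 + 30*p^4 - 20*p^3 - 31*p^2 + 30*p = (p - 3)*(p^5 - 7*p^4 + 9*p^3 + 7*p^2 - 10*p) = (p - 5)*(p - 3)*(p^4 - 2*p^3 - p^2 + 2*p) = (p - 5)*(p - 3)*(p - 1)*(p^3 - p^2 - 2*p) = (p - 5)*(p - 3)*(p - 2)*(p - 1)*(p^2 + p) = (p - 5)*(p - 3)*(p - 2)*(p - 1)*(p + 1)*(p)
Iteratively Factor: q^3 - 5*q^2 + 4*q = (q - 1)*(q^2 - 4*q) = q*(q - 1)*(q - 4)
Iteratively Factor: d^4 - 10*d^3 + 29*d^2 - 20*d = (d - 1)*(d^3 - 9*d^2 + 20*d) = d*(d - 1)*(d^2 - 9*d + 20) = d*(d - 4)*(d - 1)*(d - 5)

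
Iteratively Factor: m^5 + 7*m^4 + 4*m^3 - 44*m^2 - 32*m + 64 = (m - 2)*(m^4 + 9*m^3 + 22*m^2 - 32) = (m - 2)*(m + 2)*(m^3 + 7*m^2 + 8*m - 16) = (m - 2)*(m + 2)*(m + 4)*(m^2 + 3*m - 4) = (m - 2)*(m - 1)*(m + 2)*(m + 4)*(m + 4)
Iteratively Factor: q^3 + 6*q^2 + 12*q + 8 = (q + 2)*(q^2 + 4*q + 4) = (q + 2)^2*(q + 2)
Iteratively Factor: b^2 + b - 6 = (b - 2)*(b + 3)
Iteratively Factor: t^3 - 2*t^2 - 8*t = (t + 2)*(t^2 - 4*t) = t*(t + 2)*(t - 4)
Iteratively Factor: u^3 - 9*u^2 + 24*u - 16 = (u - 1)*(u^2 - 8*u + 16) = (u - 4)*(u - 1)*(u - 4)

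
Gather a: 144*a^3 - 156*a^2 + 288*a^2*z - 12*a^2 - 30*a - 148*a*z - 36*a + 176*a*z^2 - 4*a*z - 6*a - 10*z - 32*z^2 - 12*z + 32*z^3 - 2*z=144*a^3 + a^2*(288*z - 168) + a*(176*z^2 - 152*z - 72) + 32*z^3 - 32*z^2 - 24*z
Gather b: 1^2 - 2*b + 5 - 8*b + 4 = 10 - 10*b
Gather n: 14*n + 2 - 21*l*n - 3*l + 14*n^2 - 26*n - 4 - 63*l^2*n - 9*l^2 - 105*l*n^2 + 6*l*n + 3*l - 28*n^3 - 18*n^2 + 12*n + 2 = -9*l^2 - 28*n^3 + n^2*(-105*l - 4) + n*(-63*l^2 - 15*l)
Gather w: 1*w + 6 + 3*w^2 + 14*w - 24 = 3*w^2 + 15*w - 18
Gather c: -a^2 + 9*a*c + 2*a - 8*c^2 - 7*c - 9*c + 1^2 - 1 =-a^2 + 2*a - 8*c^2 + c*(9*a - 16)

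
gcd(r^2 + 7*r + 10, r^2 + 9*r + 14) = r + 2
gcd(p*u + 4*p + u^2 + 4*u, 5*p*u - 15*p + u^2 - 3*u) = 1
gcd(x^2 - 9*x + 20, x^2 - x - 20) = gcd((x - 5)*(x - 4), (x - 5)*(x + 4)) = x - 5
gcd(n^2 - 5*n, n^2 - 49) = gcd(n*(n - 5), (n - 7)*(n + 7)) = 1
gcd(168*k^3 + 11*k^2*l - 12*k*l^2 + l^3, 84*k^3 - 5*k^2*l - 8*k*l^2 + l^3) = 21*k^2 + 4*k*l - l^2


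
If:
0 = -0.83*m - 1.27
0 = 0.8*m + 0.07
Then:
No Solution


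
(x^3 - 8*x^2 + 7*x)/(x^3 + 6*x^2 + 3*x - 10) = x*(x - 7)/(x^2 + 7*x + 10)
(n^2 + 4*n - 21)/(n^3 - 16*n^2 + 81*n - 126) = (n + 7)/(n^2 - 13*n + 42)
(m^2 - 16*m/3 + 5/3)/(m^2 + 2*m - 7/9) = 3*(m - 5)/(3*m + 7)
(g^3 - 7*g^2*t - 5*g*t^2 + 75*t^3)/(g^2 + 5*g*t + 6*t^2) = (g^2 - 10*g*t + 25*t^2)/(g + 2*t)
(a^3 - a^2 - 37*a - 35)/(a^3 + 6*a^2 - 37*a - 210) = (a^2 - 6*a - 7)/(a^2 + a - 42)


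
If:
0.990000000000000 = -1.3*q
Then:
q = -0.76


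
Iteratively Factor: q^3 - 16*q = (q)*(q^2 - 16) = q*(q - 4)*(q + 4)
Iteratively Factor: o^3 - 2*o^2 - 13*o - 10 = (o + 1)*(o^2 - 3*o - 10) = (o + 1)*(o + 2)*(o - 5)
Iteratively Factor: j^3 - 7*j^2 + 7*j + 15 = (j + 1)*(j^2 - 8*j + 15) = (j - 5)*(j + 1)*(j - 3)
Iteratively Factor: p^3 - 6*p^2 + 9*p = (p - 3)*(p^2 - 3*p) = (p - 3)^2*(p)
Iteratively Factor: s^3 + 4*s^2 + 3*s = (s + 1)*(s^2 + 3*s) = (s + 1)*(s + 3)*(s)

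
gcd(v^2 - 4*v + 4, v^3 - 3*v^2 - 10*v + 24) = v - 2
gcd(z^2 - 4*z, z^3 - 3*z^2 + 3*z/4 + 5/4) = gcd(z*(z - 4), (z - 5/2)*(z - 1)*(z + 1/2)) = 1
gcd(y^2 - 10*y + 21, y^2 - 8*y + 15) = y - 3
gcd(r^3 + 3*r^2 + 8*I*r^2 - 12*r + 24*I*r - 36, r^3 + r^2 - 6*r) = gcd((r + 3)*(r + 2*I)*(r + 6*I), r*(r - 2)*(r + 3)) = r + 3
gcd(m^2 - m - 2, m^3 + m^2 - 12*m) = 1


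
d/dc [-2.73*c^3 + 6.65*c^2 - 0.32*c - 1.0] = -8.19*c^2 + 13.3*c - 0.32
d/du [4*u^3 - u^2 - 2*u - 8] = 12*u^2 - 2*u - 2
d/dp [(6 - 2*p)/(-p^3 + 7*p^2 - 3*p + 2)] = 2*(-2*p^3 + 16*p^2 - 42*p + 7)/(p^6 - 14*p^5 + 55*p^4 - 46*p^3 + 37*p^2 - 12*p + 4)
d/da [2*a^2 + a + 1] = 4*a + 1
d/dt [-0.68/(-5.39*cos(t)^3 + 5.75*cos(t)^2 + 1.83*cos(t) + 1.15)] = (10.9956*cos(t)^2 - 7.82*cos(t) - 1.2444)*sin(t)/(-5.39*cos(t)^3 + 5.75*cos(t)^2 + 1.83*cos(t) + 1.15)^2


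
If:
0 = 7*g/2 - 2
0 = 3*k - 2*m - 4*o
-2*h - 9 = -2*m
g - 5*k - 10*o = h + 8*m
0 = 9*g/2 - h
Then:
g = 4/7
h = 18/7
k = -13/7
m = 99/14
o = -69/14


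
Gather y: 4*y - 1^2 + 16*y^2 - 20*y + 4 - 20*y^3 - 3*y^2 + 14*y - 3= -20*y^3 + 13*y^2 - 2*y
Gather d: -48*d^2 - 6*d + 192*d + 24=-48*d^2 + 186*d + 24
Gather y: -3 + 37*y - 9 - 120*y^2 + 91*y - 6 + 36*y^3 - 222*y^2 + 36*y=36*y^3 - 342*y^2 + 164*y - 18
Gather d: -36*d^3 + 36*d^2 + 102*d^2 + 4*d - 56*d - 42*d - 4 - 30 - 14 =-36*d^3 + 138*d^2 - 94*d - 48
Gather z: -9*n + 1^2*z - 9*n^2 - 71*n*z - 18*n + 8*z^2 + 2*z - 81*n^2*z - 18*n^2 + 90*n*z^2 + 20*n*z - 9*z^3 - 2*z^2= -27*n^2 - 27*n - 9*z^3 + z^2*(90*n + 6) + z*(-81*n^2 - 51*n + 3)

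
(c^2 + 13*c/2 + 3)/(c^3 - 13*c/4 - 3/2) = 2*(c + 6)/(2*c^2 - c - 6)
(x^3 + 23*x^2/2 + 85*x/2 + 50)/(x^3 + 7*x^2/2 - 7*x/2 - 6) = (2*x^2 + 15*x + 25)/(2*x^2 - x - 3)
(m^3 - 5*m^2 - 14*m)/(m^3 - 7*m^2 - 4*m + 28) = m/(m - 2)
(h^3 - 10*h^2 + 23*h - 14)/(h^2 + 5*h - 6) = (h^2 - 9*h + 14)/(h + 6)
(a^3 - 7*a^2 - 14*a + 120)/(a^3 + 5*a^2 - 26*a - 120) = (a - 6)/(a + 6)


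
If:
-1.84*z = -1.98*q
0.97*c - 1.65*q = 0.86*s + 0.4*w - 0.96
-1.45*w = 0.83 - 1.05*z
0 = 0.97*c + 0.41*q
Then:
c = -0.392793918567114*z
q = 0.929292929292929*z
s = 1.38251804330393 - 2.56278907762468*z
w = 0.724137931034483*z - 0.572413793103448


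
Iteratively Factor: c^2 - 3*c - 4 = (c + 1)*(c - 4)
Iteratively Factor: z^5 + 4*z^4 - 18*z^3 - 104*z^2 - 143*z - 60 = (z + 1)*(z^4 + 3*z^3 - 21*z^2 - 83*z - 60) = (z + 1)*(z + 3)*(z^3 - 21*z - 20) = (z + 1)*(z + 3)*(z + 4)*(z^2 - 4*z - 5) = (z - 5)*(z + 1)*(z + 3)*(z + 4)*(z + 1)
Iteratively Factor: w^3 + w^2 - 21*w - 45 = (w + 3)*(w^2 - 2*w - 15) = (w - 5)*(w + 3)*(w + 3)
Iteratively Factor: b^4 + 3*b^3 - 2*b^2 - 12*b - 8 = (b + 1)*(b^3 + 2*b^2 - 4*b - 8) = (b + 1)*(b + 2)*(b^2 - 4) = (b - 2)*(b + 1)*(b + 2)*(b + 2)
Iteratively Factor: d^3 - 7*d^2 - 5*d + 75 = (d - 5)*(d^2 - 2*d - 15) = (d - 5)^2*(d + 3)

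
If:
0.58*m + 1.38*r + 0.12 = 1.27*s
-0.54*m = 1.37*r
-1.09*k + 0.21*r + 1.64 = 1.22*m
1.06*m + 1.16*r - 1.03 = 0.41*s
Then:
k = -0.66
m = 1.81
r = -0.71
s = 0.15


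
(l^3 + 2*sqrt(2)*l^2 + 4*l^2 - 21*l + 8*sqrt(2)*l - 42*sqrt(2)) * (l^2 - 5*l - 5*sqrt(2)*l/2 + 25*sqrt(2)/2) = l^5 - l^4 - sqrt(2)*l^4/2 - 51*l^3 + sqrt(2)*l^3/2 + 41*sqrt(2)*l^2/2 + 115*l^2 - 105*sqrt(2)*l/2 + 410*l - 1050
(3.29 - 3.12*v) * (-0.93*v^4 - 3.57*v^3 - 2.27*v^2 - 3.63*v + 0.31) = 2.9016*v^5 + 8.0787*v^4 - 4.6629*v^3 + 3.8573*v^2 - 12.9099*v + 1.0199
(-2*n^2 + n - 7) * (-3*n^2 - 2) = 6*n^4 - 3*n^3 + 25*n^2 - 2*n + 14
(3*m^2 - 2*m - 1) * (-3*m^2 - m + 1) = -9*m^4 + 3*m^3 + 8*m^2 - m - 1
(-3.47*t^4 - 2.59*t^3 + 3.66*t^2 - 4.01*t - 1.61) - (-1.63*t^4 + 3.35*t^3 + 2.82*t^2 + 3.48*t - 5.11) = -1.84*t^4 - 5.94*t^3 + 0.84*t^2 - 7.49*t + 3.5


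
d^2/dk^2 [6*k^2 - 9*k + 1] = 12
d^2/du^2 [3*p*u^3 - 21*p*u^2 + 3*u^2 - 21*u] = 18*p*u - 42*p + 6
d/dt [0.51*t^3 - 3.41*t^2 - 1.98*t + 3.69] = 1.53*t^2 - 6.82*t - 1.98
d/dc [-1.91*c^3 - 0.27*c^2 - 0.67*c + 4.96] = -5.73*c^2 - 0.54*c - 0.67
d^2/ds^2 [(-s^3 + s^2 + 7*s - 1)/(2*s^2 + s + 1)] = 2*(27*s^3 - 21*s^2 - 51*s - 5)/(8*s^6 + 12*s^5 + 18*s^4 + 13*s^3 + 9*s^2 + 3*s + 1)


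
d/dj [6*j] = 6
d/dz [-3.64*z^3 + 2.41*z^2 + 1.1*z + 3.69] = -10.92*z^2 + 4.82*z + 1.1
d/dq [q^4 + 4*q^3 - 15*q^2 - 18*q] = 4*q^3 + 12*q^2 - 30*q - 18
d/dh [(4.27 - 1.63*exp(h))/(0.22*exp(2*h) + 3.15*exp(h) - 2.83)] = (0.3586*exp(2*h) - 1.8788*exp(h) - 8.8376)*exp(h)/(0.0484*exp(4*h) + 1.386*exp(3*h) + 8.6773*exp(2*h) - 17.829*exp(h) + 8.0089)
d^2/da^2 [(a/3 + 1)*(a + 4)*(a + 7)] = 2*a + 28/3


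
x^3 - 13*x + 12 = (x - 3)*(x - 1)*(x + 4)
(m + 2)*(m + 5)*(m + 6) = m^3 + 13*m^2 + 52*m + 60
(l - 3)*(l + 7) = l^2 + 4*l - 21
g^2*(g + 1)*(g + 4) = g^4 + 5*g^3 + 4*g^2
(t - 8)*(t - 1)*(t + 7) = t^3 - 2*t^2 - 55*t + 56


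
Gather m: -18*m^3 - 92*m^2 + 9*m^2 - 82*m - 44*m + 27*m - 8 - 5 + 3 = -18*m^3 - 83*m^2 - 99*m - 10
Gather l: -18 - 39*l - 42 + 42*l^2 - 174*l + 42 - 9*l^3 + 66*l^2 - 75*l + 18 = -9*l^3 + 108*l^2 - 288*l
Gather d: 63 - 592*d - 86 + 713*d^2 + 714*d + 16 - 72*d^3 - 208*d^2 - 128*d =-72*d^3 + 505*d^2 - 6*d - 7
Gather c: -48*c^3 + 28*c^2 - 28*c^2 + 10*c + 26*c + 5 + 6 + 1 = -48*c^3 + 36*c + 12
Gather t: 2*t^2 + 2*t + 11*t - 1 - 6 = 2*t^2 + 13*t - 7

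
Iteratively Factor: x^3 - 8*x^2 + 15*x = (x - 3)*(x^2 - 5*x) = (x - 5)*(x - 3)*(x)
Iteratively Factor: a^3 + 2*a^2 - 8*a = (a + 4)*(a^2 - 2*a) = (a - 2)*(a + 4)*(a)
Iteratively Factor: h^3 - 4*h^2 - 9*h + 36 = (h + 3)*(h^2 - 7*h + 12) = (h - 4)*(h + 3)*(h - 3)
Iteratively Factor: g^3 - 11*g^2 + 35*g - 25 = (g - 5)*(g^2 - 6*g + 5) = (g - 5)^2*(g - 1)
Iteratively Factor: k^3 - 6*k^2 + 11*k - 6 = (k - 3)*(k^2 - 3*k + 2) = (k - 3)*(k - 2)*(k - 1)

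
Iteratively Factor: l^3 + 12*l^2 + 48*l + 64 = (l + 4)*(l^2 + 8*l + 16) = (l + 4)^2*(l + 4)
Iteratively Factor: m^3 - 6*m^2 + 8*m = (m - 4)*(m^2 - 2*m) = m*(m - 4)*(m - 2)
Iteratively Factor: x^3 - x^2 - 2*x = (x - 2)*(x^2 + x) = x*(x - 2)*(x + 1)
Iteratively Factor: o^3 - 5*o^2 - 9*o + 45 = (o - 5)*(o^2 - 9) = (o - 5)*(o - 3)*(o + 3)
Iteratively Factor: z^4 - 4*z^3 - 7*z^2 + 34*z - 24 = (z - 2)*(z^3 - 2*z^2 - 11*z + 12) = (z - 2)*(z - 1)*(z^2 - z - 12) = (z - 2)*(z - 1)*(z + 3)*(z - 4)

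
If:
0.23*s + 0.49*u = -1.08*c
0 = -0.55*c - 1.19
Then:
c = -2.16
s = 10.1596837944664 - 2.1304347826087*u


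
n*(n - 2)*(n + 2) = n^3 - 4*n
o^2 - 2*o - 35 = (o - 7)*(o + 5)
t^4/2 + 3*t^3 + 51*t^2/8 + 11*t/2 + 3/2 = (t/2 + 1)*(t + 1/2)*(t + 3/2)*(t + 2)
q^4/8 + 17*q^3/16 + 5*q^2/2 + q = q*(q/4 + 1)*(q/2 + 1/4)*(q + 4)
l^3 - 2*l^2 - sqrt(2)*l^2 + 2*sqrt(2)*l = l*(l - 2)*(l - sqrt(2))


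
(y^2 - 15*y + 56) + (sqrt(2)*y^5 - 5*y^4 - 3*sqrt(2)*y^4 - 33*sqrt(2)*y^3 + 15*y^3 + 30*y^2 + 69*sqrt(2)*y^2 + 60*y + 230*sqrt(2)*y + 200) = sqrt(2)*y^5 - 5*y^4 - 3*sqrt(2)*y^4 - 33*sqrt(2)*y^3 + 15*y^3 + 31*y^2 + 69*sqrt(2)*y^2 + 45*y + 230*sqrt(2)*y + 256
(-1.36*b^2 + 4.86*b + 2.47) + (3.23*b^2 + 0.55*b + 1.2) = 1.87*b^2 + 5.41*b + 3.67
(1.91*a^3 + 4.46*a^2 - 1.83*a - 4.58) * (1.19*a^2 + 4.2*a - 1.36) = 2.2729*a^5 + 13.3294*a^4 + 13.9567*a^3 - 19.2018*a^2 - 16.7472*a + 6.2288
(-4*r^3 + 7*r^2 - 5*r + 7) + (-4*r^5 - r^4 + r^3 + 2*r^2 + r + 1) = -4*r^5 - r^4 - 3*r^3 + 9*r^2 - 4*r + 8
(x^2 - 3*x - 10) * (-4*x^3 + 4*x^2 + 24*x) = -4*x^5 + 16*x^4 + 52*x^3 - 112*x^2 - 240*x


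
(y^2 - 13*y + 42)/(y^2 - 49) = (y - 6)/(y + 7)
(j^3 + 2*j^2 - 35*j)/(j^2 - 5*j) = j + 7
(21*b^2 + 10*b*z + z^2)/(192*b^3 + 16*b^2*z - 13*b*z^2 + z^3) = (7*b + z)/(64*b^2 - 16*b*z + z^2)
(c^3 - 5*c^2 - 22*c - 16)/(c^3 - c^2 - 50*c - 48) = (c + 2)/(c + 6)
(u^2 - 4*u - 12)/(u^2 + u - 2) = (u - 6)/(u - 1)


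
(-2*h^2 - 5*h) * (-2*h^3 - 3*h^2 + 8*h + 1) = 4*h^5 + 16*h^4 - h^3 - 42*h^2 - 5*h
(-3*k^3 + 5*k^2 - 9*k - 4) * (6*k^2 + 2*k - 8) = -18*k^5 + 24*k^4 - 20*k^3 - 82*k^2 + 64*k + 32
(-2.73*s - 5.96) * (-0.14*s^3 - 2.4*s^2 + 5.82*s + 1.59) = 0.3822*s^4 + 7.3864*s^3 - 1.5846*s^2 - 39.0279*s - 9.4764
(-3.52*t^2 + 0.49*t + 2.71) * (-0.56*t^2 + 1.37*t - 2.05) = 1.9712*t^4 - 5.0968*t^3 + 6.3697*t^2 + 2.7082*t - 5.5555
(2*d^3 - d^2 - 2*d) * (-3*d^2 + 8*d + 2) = -6*d^5 + 19*d^4 + 2*d^3 - 18*d^2 - 4*d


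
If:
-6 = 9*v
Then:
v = -2/3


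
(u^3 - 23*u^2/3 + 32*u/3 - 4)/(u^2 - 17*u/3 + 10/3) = (u^2 - 7*u + 6)/(u - 5)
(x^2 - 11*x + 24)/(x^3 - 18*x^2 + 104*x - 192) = (x - 3)/(x^2 - 10*x + 24)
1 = 1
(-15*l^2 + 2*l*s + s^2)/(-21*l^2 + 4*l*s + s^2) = (5*l + s)/(7*l + s)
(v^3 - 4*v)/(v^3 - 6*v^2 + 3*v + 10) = v*(v + 2)/(v^2 - 4*v - 5)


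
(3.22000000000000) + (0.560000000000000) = 3.78000000000000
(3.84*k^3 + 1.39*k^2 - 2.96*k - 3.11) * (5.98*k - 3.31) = 22.9632*k^4 - 4.3982*k^3 - 22.3017*k^2 - 8.8002*k + 10.2941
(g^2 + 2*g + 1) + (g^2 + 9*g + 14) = 2*g^2 + 11*g + 15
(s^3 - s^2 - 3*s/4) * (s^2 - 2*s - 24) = s^5 - 3*s^4 - 91*s^3/4 + 51*s^2/2 + 18*s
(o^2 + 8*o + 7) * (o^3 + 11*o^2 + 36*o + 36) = o^5 + 19*o^4 + 131*o^3 + 401*o^2 + 540*o + 252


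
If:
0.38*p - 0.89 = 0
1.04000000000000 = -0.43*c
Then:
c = -2.42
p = 2.34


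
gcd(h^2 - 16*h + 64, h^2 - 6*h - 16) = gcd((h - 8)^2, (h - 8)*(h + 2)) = h - 8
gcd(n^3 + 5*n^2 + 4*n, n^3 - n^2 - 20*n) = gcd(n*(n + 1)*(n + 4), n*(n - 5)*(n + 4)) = n^2 + 4*n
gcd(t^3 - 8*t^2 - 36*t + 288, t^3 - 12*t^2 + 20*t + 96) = t^2 - 14*t + 48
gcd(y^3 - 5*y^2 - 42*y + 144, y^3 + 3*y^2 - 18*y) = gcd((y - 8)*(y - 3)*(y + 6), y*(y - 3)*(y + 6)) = y^2 + 3*y - 18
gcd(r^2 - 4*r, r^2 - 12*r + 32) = r - 4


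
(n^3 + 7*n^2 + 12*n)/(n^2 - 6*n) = (n^2 + 7*n + 12)/(n - 6)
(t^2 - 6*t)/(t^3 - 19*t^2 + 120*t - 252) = t/(t^2 - 13*t + 42)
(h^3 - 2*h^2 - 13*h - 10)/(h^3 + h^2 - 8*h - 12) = (h^2 - 4*h - 5)/(h^2 - h - 6)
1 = 1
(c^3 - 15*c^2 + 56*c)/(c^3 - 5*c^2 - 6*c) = (-c^2 + 15*c - 56)/(-c^2 + 5*c + 6)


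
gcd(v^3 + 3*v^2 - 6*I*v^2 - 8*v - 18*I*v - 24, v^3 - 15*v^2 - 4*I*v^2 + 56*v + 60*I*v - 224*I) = v - 4*I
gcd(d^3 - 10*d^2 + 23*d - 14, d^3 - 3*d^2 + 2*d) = d^2 - 3*d + 2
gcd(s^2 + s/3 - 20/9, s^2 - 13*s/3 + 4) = s - 4/3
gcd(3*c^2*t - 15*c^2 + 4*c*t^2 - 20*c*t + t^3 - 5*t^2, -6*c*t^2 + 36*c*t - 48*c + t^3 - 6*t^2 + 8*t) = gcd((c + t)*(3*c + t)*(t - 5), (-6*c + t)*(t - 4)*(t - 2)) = 1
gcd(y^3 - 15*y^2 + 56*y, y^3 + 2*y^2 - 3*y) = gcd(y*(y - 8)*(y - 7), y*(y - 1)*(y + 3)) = y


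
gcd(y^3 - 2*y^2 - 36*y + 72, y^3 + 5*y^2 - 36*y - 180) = y^2 - 36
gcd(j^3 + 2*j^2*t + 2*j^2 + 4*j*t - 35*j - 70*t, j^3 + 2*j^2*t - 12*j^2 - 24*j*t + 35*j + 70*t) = j^2 + 2*j*t - 5*j - 10*t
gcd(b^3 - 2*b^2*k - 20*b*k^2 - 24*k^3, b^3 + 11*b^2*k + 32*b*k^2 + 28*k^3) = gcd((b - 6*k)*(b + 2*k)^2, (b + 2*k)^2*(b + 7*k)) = b^2 + 4*b*k + 4*k^2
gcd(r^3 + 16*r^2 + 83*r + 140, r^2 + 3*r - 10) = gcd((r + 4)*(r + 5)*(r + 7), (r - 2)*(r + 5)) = r + 5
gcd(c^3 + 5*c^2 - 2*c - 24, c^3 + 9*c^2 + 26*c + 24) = c^2 + 7*c + 12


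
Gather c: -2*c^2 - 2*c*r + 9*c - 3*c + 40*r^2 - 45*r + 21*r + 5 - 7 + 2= -2*c^2 + c*(6 - 2*r) + 40*r^2 - 24*r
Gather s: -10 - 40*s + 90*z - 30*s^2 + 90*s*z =-30*s^2 + s*(90*z - 40) + 90*z - 10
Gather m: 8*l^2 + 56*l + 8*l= 8*l^2 + 64*l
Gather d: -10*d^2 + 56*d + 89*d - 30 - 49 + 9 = -10*d^2 + 145*d - 70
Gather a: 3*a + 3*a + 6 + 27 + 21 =6*a + 54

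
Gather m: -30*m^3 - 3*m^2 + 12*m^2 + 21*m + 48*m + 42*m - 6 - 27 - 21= -30*m^3 + 9*m^2 + 111*m - 54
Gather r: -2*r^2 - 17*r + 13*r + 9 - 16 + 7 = -2*r^2 - 4*r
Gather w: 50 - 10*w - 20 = 30 - 10*w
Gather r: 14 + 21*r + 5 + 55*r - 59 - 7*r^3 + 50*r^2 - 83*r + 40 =-7*r^3 + 50*r^2 - 7*r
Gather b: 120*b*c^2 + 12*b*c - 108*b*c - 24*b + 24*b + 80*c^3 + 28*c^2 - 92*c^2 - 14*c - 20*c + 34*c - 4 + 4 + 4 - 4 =b*(120*c^2 - 96*c) + 80*c^3 - 64*c^2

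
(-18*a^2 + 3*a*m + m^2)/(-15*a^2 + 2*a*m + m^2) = (6*a + m)/(5*a + m)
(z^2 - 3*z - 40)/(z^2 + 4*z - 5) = (z - 8)/(z - 1)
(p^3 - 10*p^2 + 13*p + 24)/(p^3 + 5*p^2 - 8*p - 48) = (p^2 - 7*p - 8)/(p^2 + 8*p + 16)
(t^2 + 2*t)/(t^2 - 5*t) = (t + 2)/(t - 5)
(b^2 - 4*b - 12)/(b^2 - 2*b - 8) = (b - 6)/(b - 4)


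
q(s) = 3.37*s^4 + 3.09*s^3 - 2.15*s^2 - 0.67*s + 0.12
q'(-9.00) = -9038.02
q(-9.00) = 19689.96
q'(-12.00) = -21907.63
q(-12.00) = 64239.36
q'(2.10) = 156.02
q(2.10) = 83.39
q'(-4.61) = -1104.51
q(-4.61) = 1176.85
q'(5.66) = 2716.18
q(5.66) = 3946.30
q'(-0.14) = 0.08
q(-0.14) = 0.16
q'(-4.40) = -950.56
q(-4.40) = 961.33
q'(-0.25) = 0.77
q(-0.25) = 0.12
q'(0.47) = 0.76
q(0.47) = -0.18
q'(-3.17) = -323.29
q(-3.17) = 222.51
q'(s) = 13.48*s^3 + 9.27*s^2 - 4.3*s - 0.67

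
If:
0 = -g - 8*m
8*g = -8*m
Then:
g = 0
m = 0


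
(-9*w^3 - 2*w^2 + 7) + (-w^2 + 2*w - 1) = -9*w^3 - 3*w^2 + 2*w + 6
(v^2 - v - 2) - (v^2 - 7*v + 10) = 6*v - 12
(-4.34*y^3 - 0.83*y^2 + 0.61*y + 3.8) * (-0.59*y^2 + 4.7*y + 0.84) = 2.5606*y^5 - 19.9083*y^4 - 7.9065*y^3 - 0.0722*y^2 + 18.3724*y + 3.192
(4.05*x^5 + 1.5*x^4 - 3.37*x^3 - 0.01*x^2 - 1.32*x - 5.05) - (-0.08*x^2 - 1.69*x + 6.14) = 4.05*x^5 + 1.5*x^4 - 3.37*x^3 + 0.07*x^2 + 0.37*x - 11.19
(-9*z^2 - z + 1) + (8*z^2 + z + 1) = 2 - z^2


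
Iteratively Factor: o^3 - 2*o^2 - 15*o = (o)*(o^2 - 2*o - 15) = o*(o + 3)*(o - 5)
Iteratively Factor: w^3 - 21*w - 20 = (w + 4)*(w^2 - 4*w - 5) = (w - 5)*(w + 4)*(w + 1)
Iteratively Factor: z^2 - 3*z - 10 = (z + 2)*(z - 5)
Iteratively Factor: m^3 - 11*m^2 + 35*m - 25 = (m - 5)*(m^2 - 6*m + 5) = (m - 5)^2*(m - 1)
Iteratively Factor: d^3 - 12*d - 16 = (d + 2)*(d^2 - 2*d - 8) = (d + 2)^2*(d - 4)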